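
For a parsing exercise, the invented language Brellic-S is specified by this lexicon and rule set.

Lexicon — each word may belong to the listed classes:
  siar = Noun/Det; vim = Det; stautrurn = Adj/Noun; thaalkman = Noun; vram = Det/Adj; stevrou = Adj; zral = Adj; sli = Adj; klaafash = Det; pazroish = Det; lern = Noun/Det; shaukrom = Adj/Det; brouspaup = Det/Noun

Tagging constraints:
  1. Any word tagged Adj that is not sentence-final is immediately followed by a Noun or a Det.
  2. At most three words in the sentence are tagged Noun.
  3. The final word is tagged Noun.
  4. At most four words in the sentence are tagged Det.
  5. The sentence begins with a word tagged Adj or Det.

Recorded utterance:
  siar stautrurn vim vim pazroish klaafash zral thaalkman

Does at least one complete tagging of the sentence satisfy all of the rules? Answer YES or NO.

NO

Candidates per position — 1:siar {Noun,Det}; 2:stautrurn {Adj,Noun}; 3:vim {Det}; 4:vim {Det}; 5:pazroish {Det}; 6:klaafash {Det}; 7:zral {Adj}; 8:thaalkman {Noun}.
Every candidate sequence violates at least one rule; no consistent tagging exists.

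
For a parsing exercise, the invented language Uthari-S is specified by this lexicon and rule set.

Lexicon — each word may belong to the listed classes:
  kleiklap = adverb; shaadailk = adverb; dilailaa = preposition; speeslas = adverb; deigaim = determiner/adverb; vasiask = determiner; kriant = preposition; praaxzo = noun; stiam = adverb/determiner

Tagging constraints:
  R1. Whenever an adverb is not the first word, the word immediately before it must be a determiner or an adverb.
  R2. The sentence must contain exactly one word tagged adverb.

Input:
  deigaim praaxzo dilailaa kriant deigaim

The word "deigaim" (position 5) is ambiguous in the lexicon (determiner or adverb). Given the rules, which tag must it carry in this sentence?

determiner

Candidates per position — 1:deigaim {determiner,adverb}; 2:praaxzo {noun}; 3:dilailaa {preposition}; 4:kriant {preposition}; 5:deigaim {determiner,adverb}.
At position 5, choosing adverb makes rule 1 impossible to satisfy; hence determiner.
At position 1, choosing determiner makes rule 2 impossible to satisfy; hence adverb.
So the tagging must be: adverb noun preposition preposition determiner.
Checking: rule 1 satisfied; rule 2 satisfied.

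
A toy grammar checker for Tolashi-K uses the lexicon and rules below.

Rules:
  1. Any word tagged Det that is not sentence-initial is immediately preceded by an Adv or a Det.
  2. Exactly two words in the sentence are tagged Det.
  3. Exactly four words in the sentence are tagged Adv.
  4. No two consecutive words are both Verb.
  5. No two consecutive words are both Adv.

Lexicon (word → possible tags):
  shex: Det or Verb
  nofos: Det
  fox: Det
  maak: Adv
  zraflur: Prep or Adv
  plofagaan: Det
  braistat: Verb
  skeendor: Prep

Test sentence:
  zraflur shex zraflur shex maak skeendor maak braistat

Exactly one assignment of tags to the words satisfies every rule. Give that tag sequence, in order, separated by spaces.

Candidates per position — 1:zraflur {Prep,Adv}; 2:shex {Det,Verb}; 3:zraflur {Prep,Adv}; 4:shex {Det,Verb}; 5:maak {Adv}; 6:skeendor {Prep}; 7:maak {Adv}; 8:braistat {Verb}.
At position 1, choosing Prep makes rule 3 impossible to satisfy; hence Adv.
At position 2, choosing Verb makes rule 2 impossible to satisfy; hence Det.
At position 3, choosing Prep makes rule 3 impossible to satisfy; hence Adv.
At position 4, choosing Verb makes rule 2 impossible to satisfy; hence Det.
The unique satisfying tagging is: Adv Det Adv Det Adv Prep Adv Verb.
Checking: rule 1 ok; rule 2 ok; rule 3 ok; rule 4 ok; rule 5 ok.

Adv Det Adv Det Adv Prep Adv Verb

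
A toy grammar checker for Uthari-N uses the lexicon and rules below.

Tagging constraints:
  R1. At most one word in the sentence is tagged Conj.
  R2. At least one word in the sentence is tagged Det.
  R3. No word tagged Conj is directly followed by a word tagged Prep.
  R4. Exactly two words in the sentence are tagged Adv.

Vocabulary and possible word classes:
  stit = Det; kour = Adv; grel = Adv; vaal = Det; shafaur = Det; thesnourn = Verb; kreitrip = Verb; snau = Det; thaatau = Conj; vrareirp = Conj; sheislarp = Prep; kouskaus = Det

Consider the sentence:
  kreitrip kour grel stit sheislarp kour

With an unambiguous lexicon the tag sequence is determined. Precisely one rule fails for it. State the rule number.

Fixed tagging: Verb Adv Adv Det Prep Adv.
Checking each rule: R1 pass, R2 pass, R3 pass, R4 fail.
Only rule 4 fails.

4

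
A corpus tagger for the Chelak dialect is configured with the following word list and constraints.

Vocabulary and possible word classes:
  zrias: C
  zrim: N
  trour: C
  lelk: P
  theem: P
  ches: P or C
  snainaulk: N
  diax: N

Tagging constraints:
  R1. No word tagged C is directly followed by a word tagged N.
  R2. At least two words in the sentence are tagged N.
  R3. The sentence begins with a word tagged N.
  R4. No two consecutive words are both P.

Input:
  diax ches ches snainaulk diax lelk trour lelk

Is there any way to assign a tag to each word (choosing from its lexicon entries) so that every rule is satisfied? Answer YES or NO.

Candidates per position — 1:diax {N}; 2:ches {P,C}; 3:ches {P,C}; 4:snainaulk {N}; 5:diax {N}; 6:lelk {P}; 7:trour {C}; 8:lelk {P}.
One satisfying assignment: N C P N N P C P.
Rule-by-rule: rule 1 ✓; rule 2 ✓; rule 3 ✓; rule 4 ✓.

YES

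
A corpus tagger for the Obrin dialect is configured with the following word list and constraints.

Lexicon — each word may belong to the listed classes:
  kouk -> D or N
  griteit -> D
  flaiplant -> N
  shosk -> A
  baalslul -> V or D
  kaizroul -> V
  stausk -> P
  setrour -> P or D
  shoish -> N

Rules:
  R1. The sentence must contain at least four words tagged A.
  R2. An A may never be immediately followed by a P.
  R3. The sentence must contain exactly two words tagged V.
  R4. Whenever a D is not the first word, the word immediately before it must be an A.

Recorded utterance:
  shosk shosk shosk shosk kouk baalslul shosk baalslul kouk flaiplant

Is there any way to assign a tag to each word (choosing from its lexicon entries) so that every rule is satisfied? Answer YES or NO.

Candidates per position — 1:shosk {A}; 2:shosk {A}; 3:shosk {A}; 4:shosk {A}; 5:kouk {D,N}; 6:baalslul {V,D}; 7:shosk {A}; 8:baalslul {V,D}; 9:kouk {D,N}; 10:flaiplant {N}.
One satisfying assignment: A A A A D V A V N N.
Checking: rule 1 ok; rule 2 ok; rule 3 ok; rule 4 ok.

YES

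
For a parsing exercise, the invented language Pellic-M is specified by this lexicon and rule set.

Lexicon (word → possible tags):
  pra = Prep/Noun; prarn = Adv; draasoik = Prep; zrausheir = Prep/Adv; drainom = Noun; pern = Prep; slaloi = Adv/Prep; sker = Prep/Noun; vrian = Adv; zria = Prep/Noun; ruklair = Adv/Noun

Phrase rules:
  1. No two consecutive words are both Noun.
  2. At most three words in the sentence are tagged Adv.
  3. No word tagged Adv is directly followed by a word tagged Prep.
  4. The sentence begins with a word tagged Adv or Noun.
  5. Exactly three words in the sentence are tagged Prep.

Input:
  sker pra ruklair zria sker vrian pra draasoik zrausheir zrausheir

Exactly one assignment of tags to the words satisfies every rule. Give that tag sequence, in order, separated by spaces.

Candidates per position — 1:sker {Prep,Noun}; 2:pra {Prep,Noun}; 3:ruklair {Adv,Noun}; 4:zria {Prep,Noun}; 5:sker {Prep,Noun}; 6:vrian {Adv}; 7:pra {Prep,Noun}; 8:draasoik {Prep}; 9:zrausheir {Prep,Adv}; 10:zrausheir {Prep,Adv}.
Position 1: Prep is ruled out by rule 4; that leaves Noun.
Position 2: Noun is ruled out by rule 1; that leaves Prep.
Position 7: Prep is ruled out by rule 3; that leaves Noun.
The remaining ambiguous positions (3, 4, 5, 9, 10) are resolved jointly — only one combination satisfies every rule.
That leaves exactly one tagging: Noun Prep Noun Prep Noun Adv Noun Prep Adv Adv.
Check: rule 1 holds; rule 2 holds; rule 3 holds; rule 4 holds; rule 5 holds.

Noun Prep Noun Prep Noun Adv Noun Prep Adv Adv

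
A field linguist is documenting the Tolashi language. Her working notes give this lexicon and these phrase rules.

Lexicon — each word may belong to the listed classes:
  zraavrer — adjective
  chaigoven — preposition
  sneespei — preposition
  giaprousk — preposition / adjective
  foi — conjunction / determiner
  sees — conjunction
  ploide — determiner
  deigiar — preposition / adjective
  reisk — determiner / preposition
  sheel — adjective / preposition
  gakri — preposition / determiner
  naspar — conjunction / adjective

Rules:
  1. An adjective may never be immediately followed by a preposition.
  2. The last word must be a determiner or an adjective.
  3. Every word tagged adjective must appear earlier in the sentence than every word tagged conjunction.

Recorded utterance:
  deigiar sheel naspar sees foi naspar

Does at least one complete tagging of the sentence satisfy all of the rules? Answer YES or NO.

Candidates per position — 1:deigiar {preposition,adjective}; 2:sheel {adjective,preposition}; 3:naspar {conjunction,adjective}; 4:sees {conjunction}; 5:foi {conjunction,determiner}; 6:naspar {conjunction,adjective}.
Every candidate sequence violates at least one rule; no consistent tagging exists.

NO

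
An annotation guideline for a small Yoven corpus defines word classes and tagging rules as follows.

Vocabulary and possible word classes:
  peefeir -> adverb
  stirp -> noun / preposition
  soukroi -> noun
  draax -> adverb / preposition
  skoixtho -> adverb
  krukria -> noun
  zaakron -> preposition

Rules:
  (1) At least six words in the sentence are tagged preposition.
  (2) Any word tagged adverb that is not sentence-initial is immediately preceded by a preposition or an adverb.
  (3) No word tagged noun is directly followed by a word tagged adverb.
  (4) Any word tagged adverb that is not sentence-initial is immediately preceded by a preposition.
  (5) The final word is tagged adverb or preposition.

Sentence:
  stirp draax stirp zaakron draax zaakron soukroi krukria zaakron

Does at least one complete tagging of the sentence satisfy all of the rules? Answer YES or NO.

Candidates per position — 1:stirp {noun,preposition}; 2:draax {adverb,preposition}; 3:stirp {noun,preposition}; 4:zaakron {preposition}; 5:draax {adverb,preposition}; 6:zaakron {preposition}; 7:soukroi {noun}; 8:krukria {noun}; 9:zaakron {preposition}.
One satisfying assignment: preposition preposition preposition preposition adverb preposition noun noun preposition.
Check: rule 1 satisfied; rule 2 satisfied; rule 3 satisfied; rule 4 satisfied; rule 5 satisfied.

YES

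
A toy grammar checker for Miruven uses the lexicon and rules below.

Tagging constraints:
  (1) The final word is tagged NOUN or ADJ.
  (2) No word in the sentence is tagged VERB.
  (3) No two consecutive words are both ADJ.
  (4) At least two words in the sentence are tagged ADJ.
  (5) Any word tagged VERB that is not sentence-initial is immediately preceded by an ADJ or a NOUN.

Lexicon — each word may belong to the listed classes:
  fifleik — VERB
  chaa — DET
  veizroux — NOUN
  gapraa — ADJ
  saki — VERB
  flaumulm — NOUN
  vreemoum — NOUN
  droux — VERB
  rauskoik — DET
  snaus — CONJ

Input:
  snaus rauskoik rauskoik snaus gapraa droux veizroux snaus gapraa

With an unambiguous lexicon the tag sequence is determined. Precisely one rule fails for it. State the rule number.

Fixed tagging: CONJ DET DET CONJ ADJ VERB NOUN CONJ ADJ.
Rule check: R1 holds, R2 violated, R3 holds, R4 holds, R5 holds.
Only rule 2 fails.

2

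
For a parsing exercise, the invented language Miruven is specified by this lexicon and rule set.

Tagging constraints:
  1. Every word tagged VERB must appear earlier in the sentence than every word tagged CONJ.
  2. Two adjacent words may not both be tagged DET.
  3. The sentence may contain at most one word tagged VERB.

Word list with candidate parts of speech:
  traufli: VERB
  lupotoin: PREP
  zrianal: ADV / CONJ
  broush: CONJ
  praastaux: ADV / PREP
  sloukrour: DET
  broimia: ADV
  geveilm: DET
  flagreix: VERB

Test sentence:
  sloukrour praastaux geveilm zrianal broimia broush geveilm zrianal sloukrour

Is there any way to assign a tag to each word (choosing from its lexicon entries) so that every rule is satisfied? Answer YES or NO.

Candidates per position — 1:sloukrour {DET}; 2:praastaux {ADV,PREP}; 3:geveilm {DET}; 4:zrianal {ADV,CONJ}; 5:broimia {ADV}; 6:broush {CONJ}; 7:geveilm {DET}; 8:zrianal {ADV,CONJ}; 9:sloukrour {DET}.
One satisfying assignment: DET ADV DET ADV ADV CONJ DET ADV DET.
Verifying each rule — rule 1 holds; rule 2 holds; rule 3 holds.

YES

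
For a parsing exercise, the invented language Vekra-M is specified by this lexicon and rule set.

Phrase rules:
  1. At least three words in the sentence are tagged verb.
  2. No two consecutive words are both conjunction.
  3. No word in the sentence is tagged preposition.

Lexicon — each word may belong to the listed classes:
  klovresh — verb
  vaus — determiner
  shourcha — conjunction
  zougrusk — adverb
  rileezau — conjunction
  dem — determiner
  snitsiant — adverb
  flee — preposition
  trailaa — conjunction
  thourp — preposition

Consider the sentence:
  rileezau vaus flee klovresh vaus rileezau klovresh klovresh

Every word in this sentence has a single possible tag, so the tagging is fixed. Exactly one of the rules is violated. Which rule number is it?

Fixed tagging: conjunction determiner preposition verb determiner conjunction verb verb.
Rule check: R1 pass, R2 pass, R3 fail.
Only rule 3 fails.

3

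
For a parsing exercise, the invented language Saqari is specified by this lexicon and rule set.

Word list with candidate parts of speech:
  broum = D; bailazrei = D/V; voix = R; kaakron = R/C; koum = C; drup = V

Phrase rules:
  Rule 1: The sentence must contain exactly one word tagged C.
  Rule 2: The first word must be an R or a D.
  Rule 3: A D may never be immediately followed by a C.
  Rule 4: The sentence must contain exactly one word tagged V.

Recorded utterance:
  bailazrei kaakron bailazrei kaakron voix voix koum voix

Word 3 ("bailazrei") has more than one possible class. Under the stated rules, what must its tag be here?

Candidates per position — 1:bailazrei {D,V}; 2:kaakron {R,C}; 3:bailazrei {D,V}; 4:kaakron {R,C}; 5:voix {R}; 6:voix {R}; 7:koum {C}; 8:voix {R}.
Position 1: tagging it V would leave rule 2 unsatisfiable, so it must be D.
Position 2: tagging it C would leave rule 1 unsatisfiable, so it must be R.
Position 3: tagging it D would leave rule 4 unsatisfiable, so it must be V.
Position 4: tagging it C would leave rule 1 unsatisfiable, so it must be R.
The only consistent sequence is: D R V R R R C R.
Checking: rule 1 ✓; rule 2 ✓; rule 3 ✓; rule 4 ✓.

V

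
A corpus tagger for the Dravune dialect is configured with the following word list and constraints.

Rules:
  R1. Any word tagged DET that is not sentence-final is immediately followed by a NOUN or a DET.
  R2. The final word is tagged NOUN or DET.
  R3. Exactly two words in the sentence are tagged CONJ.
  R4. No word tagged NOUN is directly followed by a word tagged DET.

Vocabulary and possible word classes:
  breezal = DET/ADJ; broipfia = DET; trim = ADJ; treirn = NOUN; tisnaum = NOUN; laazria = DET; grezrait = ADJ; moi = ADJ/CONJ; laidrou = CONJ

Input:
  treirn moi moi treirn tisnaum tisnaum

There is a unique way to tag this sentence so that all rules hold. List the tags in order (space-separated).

NOUN CONJ CONJ NOUN NOUN NOUN

Candidates per position — 1:treirn {NOUN}; 2:moi {ADJ,CONJ}; 3:moi {ADJ,CONJ}; 4:treirn {NOUN}; 5:tisnaum {NOUN}; 6:tisnaum {NOUN}.
If word 2 were ADJ, no tagging could satisfy rule 3; so word 2 is CONJ.
If word 3 were ADJ, no tagging could satisfy rule 3; so word 3 is CONJ.
That leaves exactly one tagging: NOUN CONJ CONJ NOUN NOUN NOUN.
Checking: rule 1 holds; rule 2 holds; rule 3 holds; rule 4 holds.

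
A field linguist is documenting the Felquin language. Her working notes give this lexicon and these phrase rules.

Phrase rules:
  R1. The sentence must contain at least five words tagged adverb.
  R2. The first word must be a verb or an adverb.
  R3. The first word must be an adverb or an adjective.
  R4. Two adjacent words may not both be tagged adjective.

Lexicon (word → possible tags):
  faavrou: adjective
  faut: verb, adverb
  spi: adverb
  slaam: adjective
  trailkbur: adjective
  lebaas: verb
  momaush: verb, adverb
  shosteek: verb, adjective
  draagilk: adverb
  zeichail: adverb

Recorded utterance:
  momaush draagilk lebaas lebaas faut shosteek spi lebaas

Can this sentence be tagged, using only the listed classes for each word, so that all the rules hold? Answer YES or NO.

NO

Candidates per position — 1:momaush {verb,adverb}; 2:draagilk {adverb}; 3:lebaas {verb}; 4:lebaas {verb}; 5:faut {verb,adverb}; 6:shosteek {verb,adjective}; 7:spi {adverb}; 8:lebaas {verb}.
Rule 1 cannot be satisfied by any choice of tags from the lexicon.
So there is no consistent tagging.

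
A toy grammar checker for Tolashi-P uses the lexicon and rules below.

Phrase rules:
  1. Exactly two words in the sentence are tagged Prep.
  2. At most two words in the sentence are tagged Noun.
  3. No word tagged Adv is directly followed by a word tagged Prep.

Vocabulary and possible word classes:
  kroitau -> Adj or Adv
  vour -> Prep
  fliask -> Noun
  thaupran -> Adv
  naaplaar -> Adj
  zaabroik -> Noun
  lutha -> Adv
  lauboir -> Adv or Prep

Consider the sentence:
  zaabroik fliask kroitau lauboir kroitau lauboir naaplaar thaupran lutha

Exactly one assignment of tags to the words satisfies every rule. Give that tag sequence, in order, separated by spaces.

Candidates per position — 1:zaabroik {Noun}; 2:fliask {Noun}; 3:kroitau {Adj,Adv}; 4:lauboir {Adv,Prep}; 5:kroitau {Adj,Adv}; 6:lauboir {Adv,Prep}; 7:naaplaar {Adj}; 8:thaupran {Adv}; 9:lutha {Adv}.
If word 4 were Adv, no tagging could satisfy rule 1; so word 4 is Prep.
If word 6 were Adv, no tagging could satisfy rule 1; so word 6 is Prep.
If word 3 were Adv, no tagging could satisfy rule 3; so word 3 is Adj.
If word 5 were Adv, no tagging could satisfy rule 3; so word 5 is Adj.
That leaves exactly one tagging: Noun Noun Adj Prep Adj Prep Adj Adv Adv.
Verifying each rule — rule 1 ok; rule 2 ok; rule 3 ok.

Noun Noun Adj Prep Adj Prep Adj Adv Adv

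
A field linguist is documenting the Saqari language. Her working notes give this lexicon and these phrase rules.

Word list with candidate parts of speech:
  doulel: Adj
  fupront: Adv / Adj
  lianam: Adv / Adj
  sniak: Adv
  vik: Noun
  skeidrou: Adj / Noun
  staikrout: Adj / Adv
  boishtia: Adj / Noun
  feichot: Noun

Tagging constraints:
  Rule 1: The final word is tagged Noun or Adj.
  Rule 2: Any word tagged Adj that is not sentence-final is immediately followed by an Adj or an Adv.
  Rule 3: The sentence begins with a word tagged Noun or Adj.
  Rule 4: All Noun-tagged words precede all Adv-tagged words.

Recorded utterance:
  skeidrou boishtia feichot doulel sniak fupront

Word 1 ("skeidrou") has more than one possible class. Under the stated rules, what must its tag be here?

Candidates per position — 1:skeidrou {Adj,Noun}; 2:boishtia {Adj,Noun}; 3:feichot {Noun}; 4:doulel {Adj}; 5:sniak {Adv}; 6:fupront {Adv,Adj}.
If word 1 were Adj, no tagging could satisfy rule 2; so word 1 is Noun.
If word 2 were Adj, no tagging could satisfy rule 2; so word 2 is Noun.
If word 6 were Adv, no tagging could satisfy rule 1; so word 6 is Adj.
So the tagging must be: Noun Noun Noun Adj Adv Adj.
Rule-by-rule: rule 1 holds; rule 2 holds; rule 3 holds; rule 4 holds.

Noun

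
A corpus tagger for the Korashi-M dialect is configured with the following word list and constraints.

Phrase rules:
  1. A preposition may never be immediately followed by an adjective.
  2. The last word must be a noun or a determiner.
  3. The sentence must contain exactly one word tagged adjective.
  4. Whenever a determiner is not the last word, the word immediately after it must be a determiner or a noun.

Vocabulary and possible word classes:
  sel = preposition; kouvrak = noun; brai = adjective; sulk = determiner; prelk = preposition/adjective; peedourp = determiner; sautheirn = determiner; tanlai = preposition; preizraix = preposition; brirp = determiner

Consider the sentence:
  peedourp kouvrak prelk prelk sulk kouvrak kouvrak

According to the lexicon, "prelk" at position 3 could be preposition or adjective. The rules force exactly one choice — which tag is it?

Candidates per position — 1:peedourp {determiner}; 2:kouvrak {noun}; 3:prelk {preposition,adjective}; 4:prelk {preposition,adjective}; 5:sulk {determiner}; 6:kouvrak {noun}; 7:kouvrak {noun}.
Position 3: the remaining choice is settled jointly with positions 4 — only adjective at position 3 is part of a tagging that satisfies every rule.
The unique satisfying tagging is: determiner noun adjective preposition determiner noun noun.
Checking: rule 1 satisfied; rule 2 satisfied; rule 3 satisfied; rule 4 satisfied.

adjective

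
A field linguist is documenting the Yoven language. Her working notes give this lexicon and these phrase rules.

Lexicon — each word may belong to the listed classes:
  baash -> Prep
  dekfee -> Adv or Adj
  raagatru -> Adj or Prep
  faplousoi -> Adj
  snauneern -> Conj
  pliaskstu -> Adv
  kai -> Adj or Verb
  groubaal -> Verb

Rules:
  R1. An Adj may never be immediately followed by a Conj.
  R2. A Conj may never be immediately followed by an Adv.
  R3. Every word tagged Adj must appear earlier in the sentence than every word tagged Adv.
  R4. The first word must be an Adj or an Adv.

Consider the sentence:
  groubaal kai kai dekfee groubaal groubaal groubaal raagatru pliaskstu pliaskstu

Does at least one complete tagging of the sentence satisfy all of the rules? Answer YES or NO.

Candidates per position — 1:groubaal {Verb}; 2:kai {Adj,Verb}; 3:kai {Adj,Verb}; 4:dekfee {Adv,Adj}; 5:groubaal {Verb}; 6:groubaal {Verb}; 7:groubaal {Verb}; 8:raagatru {Adj,Prep}; 9:pliaskstu {Adv}; 10:pliaskstu {Adv}.
Rule 4 cannot be satisfied by any choice of tags from the lexicon.
So there is no consistent tagging.

NO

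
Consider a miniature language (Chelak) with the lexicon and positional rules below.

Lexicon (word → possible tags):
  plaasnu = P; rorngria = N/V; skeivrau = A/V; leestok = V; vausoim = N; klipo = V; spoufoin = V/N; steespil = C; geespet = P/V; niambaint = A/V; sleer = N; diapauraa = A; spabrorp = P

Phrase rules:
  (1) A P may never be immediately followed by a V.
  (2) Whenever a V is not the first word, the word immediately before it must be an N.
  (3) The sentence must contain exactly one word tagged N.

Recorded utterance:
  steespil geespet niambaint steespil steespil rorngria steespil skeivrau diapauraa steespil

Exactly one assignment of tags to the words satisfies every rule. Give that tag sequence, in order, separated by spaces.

Candidates per position — 1:steespil {C}; 2:geespet {P,V}; 3:niambaint {A,V}; 4:steespil {C}; 5:steespil {C}; 6:rorngria {N,V}; 7:steespil {C}; 8:skeivrau {A,V}; 9:diapauraa {A}; 10:steespil {C}.
Position 2: V is ruled out by rule 2; that leaves P.
Position 3: V is ruled out by rule 1; that leaves A.
Position 6: V is ruled out by rule 2; that leaves N.
Position 8: V is ruled out by rule 2; that leaves A.
The unique satisfying tagging is: C P A C C N C A A C.
Verifying each rule — rule 1 ✓; rule 2 ✓; rule 3 ✓.

C P A C C N C A A C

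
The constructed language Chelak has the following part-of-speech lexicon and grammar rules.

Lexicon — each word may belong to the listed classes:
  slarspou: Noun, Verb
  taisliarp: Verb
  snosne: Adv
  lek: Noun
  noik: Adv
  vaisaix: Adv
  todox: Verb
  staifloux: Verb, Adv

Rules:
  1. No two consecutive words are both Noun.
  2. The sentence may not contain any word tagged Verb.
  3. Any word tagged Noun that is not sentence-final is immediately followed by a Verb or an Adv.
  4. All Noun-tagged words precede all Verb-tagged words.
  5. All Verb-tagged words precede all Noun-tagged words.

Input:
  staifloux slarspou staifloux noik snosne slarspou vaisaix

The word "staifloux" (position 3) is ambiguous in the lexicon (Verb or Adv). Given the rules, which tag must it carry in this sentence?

Candidates per position — 1:staifloux {Verb,Adv}; 2:slarspou {Noun,Verb}; 3:staifloux {Verb,Adv}; 4:noik {Adv}; 5:snosne {Adv}; 6:slarspou {Noun,Verb}; 7:vaisaix {Adv}.
Word 1 cannot be Verb — rule 2 would then fail for every completion. It is Adv.
Word 2 cannot be Verb — rule 2 would then fail for every completion. It is Noun.
Word 3 cannot be Verb — rule 2 would then fail for every completion. It is Adv.
Word 6 cannot be Verb — rule 2 would then fail for every completion. It is Noun.
The unique satisfying tagging is: Adv Noun Adv Adv Adv Noun Adv.
Check: rule 1 holds; rule 2 holds; rule 3 holds; rule 4 holds; rule 5 holds.

Adv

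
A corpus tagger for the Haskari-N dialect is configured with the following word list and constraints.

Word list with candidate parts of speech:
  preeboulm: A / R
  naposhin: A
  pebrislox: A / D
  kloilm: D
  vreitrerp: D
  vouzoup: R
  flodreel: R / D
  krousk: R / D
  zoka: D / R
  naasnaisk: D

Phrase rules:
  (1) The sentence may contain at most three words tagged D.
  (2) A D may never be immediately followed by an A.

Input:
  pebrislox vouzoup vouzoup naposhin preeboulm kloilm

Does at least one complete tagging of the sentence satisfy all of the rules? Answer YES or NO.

YES

Candidates per position — 1:pebrislox {A,D}; 2:vouzoup {R}; 3:vouzoup {R}; 4:naposhin {A}; 5:preeboulm {A,R}; 6:kloilm {D}.
One satisfying assignment: A R R A R D.
Verifying each rule — rule 1 ✓; rule 2 ✓.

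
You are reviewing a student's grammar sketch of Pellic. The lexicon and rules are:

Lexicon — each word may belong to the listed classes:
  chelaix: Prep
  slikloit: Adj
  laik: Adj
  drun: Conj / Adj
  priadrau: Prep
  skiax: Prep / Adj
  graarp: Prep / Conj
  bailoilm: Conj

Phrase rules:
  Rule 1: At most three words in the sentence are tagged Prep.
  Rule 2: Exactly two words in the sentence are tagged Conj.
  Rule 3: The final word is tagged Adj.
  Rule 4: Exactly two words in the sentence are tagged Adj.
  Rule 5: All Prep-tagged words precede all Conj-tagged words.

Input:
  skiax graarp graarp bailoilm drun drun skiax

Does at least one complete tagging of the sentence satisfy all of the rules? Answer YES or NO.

YES

Candidates per position — 1:skiax {Prep,Adj}; 2:graarp {Prep,Conj}; 3:graarp {Prep,Conj}; 4:bailoilm {Conj}; 5:drun {Conj,Adj}; 6:drun {Conj,Adj}; 7:skiax {Prep,Adj}.
One satisfying assignment: Prep Prep Prep Conj Adj Conj Adj.
Rule-by-rule: rule 1 ✓; rule 2 ✓; rule 3 ✓; rule 4 ✓; rule 5 ✓.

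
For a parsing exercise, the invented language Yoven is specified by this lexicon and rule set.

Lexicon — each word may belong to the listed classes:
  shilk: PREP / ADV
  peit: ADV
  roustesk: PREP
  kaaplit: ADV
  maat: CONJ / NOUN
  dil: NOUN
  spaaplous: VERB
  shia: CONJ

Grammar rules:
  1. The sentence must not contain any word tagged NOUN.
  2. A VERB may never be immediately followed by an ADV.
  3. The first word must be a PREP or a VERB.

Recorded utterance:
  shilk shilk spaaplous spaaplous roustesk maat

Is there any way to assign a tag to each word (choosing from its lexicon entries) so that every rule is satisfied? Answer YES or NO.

YES

Candidates per position — 1:shilk {PREP,ADV}; 2:shilk {PREP,ADV}; 3:spaaplous {VERB}; 4:spaaplous {VERB}; 5:roustesk {PREP}; 6:maat {CONJ,NOUN}.
One satisfying assignment: PREP PREP VERB VERB PREP CONJ.
Checking: rule 1 ok; rule 2 ok; rule 3 ok.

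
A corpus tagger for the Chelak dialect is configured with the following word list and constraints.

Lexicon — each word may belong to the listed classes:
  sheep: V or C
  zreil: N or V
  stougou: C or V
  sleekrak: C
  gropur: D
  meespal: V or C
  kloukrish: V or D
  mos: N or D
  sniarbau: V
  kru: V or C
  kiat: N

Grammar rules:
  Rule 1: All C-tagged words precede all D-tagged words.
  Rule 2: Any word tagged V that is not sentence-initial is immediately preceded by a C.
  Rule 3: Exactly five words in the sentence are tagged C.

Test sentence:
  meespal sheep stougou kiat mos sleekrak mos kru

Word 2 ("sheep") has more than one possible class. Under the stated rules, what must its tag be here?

C

Candidates per position — 1:meespal {V,C}; 2:sheep {V,C}; 3:stougou {C,V}; 4:kiat {N}; 5:mos {N,D}; 6:sleekrak {C}; 7:mos {N,D}; 8:kru {V,C}.
At position 1, choosing V makes rule 3 impossible to satisfy; hence C.
At position 2, choosing V makes rule 3 impossible to satisfy; hence C.
At position 3, choosing V makes rule 3 impossible to satisfy; hence C.
At position 5, choosing D makes rule 1 impossible to satisfy; hence N.
At position 8, choosing V makes rule 2 impossible to satisfy; hence C.
At position 7, choosing D makes rule 1 impossible to satisfy; hence N.
The only consistent sequence is: C C C N N C N C.
Rule-by-rule: rule 1 ok; rule 2 ok; rule 3 ok.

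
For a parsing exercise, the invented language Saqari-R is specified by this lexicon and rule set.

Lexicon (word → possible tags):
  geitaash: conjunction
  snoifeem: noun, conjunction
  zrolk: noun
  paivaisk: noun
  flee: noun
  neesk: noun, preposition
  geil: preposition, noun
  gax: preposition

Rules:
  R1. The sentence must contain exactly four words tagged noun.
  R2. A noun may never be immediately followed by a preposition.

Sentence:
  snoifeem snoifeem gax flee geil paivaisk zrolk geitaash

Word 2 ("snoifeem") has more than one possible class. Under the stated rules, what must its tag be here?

conjunction

Candidates per position — 1:snoifeem {noun,conjunction}; 2:snoifeem {noun,conjunction}; 3:gax {preposition}; 4:flee {noun}; 5:geil {preposition,noun}; 6:paivaisk {noun}; 7:zrolk {noun}; 8:geitaash {conjunction}.
If word 2 were noun, no tagging could satisfy rule 2; so word 2 is conjunction.
If word 5 were preposition, no tagging could satisfy rule 2; so word 5 is noun.
If word 1 were noun, no tagging could satisfy rule 1; so word 1 is conjunction.
The only consistent sequence is: conjunction conjunction preposition noun noun noun noun conjunction.
Verifying each rule — rule 1 ✓; rule 2 ✓.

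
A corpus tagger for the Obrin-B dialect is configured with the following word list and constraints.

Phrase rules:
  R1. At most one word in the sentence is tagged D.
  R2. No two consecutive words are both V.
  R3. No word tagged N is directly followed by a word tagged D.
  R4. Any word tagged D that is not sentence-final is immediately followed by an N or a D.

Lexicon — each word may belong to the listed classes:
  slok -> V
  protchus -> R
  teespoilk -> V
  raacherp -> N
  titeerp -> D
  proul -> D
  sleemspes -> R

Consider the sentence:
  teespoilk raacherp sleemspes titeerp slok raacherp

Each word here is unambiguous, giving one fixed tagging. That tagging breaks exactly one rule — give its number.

4

Fixed tagging: V N R D V N.
Rule check: R1 ✓, R2 ✓, R3 ✓, R4 ✗.
Only rule 4 fails.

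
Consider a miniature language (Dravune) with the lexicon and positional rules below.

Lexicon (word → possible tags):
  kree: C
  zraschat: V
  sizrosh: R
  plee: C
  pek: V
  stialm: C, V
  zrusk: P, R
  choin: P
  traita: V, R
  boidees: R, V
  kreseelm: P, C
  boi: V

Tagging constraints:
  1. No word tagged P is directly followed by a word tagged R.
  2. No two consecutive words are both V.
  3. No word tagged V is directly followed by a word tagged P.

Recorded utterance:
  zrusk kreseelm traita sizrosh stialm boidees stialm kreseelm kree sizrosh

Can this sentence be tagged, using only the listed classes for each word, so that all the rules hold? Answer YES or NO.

Candidates per position — 1:zrusk {P,R}; 2:kreseelm {P,C}; 3:traita {V,R}; 4:sizrosh {R}; 5:stialm {C,V}; 6:boidees {R,V}; 7:stialm {C,V}; 8:kreseelm {P,C}; 9:kree {C}; 10:sizrosh {R}.
One satisfying assignment: P P V R C V C P C R.
Check: rule 1 ✓; rule 2 ✓; rule 3 ✓.

YES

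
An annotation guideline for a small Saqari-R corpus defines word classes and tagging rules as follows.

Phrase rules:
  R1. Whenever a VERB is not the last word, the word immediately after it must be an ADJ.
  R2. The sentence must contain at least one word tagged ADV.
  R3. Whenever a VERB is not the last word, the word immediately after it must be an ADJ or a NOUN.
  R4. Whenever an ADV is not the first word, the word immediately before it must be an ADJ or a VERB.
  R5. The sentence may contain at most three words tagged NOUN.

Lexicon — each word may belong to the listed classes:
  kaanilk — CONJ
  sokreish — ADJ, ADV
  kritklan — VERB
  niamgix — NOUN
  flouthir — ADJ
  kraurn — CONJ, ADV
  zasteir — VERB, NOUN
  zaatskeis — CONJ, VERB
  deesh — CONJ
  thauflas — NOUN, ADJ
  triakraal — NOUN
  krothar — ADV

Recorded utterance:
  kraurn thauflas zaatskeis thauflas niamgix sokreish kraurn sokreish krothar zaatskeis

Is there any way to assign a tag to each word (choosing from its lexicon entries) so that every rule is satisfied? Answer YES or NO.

Candidates per position — 1:kraurn {CONJ,ADV}; 2:thauflas {NOUN,ADJ}; 3:zaatskeis {CONJ,VERB}; 4:thauflas {NOUN,ADJ}; 5:niamgix {NOUN}; 6:sokreish {ADJ,ADV}; 7:kraurn {CONJ,ADV}; 8:sokreish {ADJ,ADV}; 9:krothar {ADV}; 10:zaatskeis {CONJ,VERB}.
One satisfying assignment: CONJ NOUN CONJ ADJ NOUN ADJ ADV ADJ ADV CONJ.
Check: rule 1 ✓; rule 2 ✓; rule 3 ✓; rule 4 ✓; rule 5 ✓.

YES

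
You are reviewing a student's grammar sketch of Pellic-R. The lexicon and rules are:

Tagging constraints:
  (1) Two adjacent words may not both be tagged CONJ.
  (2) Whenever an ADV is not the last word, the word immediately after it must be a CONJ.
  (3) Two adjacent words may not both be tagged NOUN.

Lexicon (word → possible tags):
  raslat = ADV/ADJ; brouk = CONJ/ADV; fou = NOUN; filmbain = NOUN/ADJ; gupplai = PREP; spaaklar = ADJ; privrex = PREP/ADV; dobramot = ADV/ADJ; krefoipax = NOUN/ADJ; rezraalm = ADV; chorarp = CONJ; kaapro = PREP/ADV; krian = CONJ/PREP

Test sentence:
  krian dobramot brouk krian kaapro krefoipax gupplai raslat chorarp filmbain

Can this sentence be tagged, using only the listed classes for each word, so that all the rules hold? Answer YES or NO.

Candidates per position — 1:krian {CONJ,PREP}; 2:dobramot {ADV,ADJ}; 3:brouk {CONJ,ADV}; 4:krian {CONJ,PREP}; 5:kaapro {PREP,ADV}; 6:krefoipax {NOUN,ADJ}; 7:gupplai {PREP}; 8:raslat {ADV,ADJ}; 9:chorarp {CONJ}; 10:filmbain {NOUN,ADJ}.
One satisfying assignment: CONJ ADV CONJ PREP PREP NOUN PREP ADJ CONJ NOUN.
Rule-by-rule: rule 1 ✓; rule 2 ✓; rule 3 ✓.

YES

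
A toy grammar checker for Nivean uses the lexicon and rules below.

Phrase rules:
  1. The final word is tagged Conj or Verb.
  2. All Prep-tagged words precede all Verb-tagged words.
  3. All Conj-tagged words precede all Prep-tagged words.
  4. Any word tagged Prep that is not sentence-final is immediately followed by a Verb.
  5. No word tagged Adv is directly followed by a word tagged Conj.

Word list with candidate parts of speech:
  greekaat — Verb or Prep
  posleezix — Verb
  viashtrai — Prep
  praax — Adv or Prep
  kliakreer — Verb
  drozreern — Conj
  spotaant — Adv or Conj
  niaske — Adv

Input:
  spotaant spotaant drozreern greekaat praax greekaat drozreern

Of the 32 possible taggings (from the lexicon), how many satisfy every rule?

Candidates per position — 1:spotaant {Adv,Conj}; 2:spotaant {Adv,Conj}; 3:drozreern {Conj}; 4:greekaat {Verb,Prep}; 5:praax {Adv,Prep}; 6:greekaat {Verb,Prep}; 7:drozreern {Conj}.
There are 32 candidate sequences in total.
The sequences that satisfy every rule: Conj Conj Conj Verb Adv Verb Conj.
Count = 1.

1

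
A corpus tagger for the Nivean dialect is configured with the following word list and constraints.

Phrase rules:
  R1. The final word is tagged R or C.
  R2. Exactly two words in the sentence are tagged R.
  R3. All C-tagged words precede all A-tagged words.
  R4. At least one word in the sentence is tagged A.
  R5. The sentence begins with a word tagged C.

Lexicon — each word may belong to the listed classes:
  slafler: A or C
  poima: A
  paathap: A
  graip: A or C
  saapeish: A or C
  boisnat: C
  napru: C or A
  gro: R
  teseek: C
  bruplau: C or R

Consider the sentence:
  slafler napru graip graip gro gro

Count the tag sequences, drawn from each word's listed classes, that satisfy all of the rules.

Candidates per position — 1:slafler {A,C}; 2:napru {C,A}; 3:graip {A,C}; 4:graip {A,C}; 5:gro {R}; 6:gro {R}.
There are 16 candidate sequences in total.
The sequences that satisfy every rule: C C A A R R; C C C A R R; C A A A R R.
Count = 3.

3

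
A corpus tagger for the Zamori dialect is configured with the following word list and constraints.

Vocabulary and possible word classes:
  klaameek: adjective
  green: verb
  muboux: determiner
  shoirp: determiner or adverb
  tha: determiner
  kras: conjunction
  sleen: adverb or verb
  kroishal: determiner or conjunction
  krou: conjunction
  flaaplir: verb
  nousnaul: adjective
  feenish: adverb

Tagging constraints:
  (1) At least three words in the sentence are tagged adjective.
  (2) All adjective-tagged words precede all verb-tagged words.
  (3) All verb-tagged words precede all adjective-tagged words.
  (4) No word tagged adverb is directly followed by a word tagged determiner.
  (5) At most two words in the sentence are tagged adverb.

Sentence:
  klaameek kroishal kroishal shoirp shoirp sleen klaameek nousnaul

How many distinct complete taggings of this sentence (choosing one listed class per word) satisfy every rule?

Candidates per position — 1:klaameek {adjective}; 2:kroishal {determiner,conjunction}; 3:kroishal {determiner,conjunction}; 4:shoirp {determiner,adverb}; 5:shoirp {determiner,adverb}; 6:sleen {adverb,verb}; 7:klaameek {adjective}; 8:nousnaul {adjective}.
There are 32 candidate sequences in total.
Checking each against the rules leaves 8 sequences.
Count = 8.

8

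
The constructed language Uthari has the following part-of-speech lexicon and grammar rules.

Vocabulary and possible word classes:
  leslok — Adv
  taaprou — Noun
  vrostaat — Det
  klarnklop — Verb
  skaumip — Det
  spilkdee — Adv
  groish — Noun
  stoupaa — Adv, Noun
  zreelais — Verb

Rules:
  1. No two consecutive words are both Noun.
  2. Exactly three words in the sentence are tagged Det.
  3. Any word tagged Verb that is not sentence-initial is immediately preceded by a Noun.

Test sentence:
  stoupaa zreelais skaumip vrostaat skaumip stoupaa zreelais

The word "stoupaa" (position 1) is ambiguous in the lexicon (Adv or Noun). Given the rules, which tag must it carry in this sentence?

Noun

Candidates per position — 1:stoupaa {Adv,Noun}; 2:zreelais {Verb}; 3:skaumip {Det}; 4:vrostaat {Det}; 5:skaumip {Det}; 6:stoupaa {Adv,Noun}; 7:zreelais {Verb}.
Position 1: Adv is ruled out by rule 3; that leaves Noun.
Position 6: Adv is ruled out by rule 3; that leaves Noun.
That leaves exactly one tagging: Noun Verb Det Det Det Noun Verb.
Checking: rule 1 ok; rule 2 ok; rule 3 ok.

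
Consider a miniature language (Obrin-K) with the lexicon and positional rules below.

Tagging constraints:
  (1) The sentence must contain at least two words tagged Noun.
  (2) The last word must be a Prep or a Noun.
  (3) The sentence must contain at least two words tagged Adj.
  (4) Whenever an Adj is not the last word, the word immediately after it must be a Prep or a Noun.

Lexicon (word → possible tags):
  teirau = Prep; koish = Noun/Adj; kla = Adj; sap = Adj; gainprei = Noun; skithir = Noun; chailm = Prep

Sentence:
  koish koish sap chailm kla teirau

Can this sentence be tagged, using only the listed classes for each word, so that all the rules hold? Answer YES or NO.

Candidates per position — 1:koish {Noun,Adj}; 2:koish {Noun,Adj}; 3:sap {Adj}; 4:chailm {Prep}; 5:kla {Adj}; 6:teirau {Prep}.
One satisfying assignment: Noun Noun Adj Prep Adj Prep.
Check: rule 1 satisfied; rule 2 satisfied; rule 3 satisfied; rule 4 satisfied.

YES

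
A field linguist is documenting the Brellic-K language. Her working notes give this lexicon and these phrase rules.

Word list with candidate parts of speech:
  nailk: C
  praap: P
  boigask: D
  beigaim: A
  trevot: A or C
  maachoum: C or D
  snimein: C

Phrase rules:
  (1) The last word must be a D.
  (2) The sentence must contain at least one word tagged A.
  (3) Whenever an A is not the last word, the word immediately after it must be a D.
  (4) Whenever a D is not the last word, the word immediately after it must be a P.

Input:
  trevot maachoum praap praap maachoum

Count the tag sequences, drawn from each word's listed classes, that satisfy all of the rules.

Candidates per position — 1:trevot {A,C}; 2:maachoum {C,D}; 3:praap {P}; 4:praap {P}; 5:maachoum {C,D}.
There are 8 candidate sequences in total.
The sequences that satisfy every rule: A D P P D.
Count = 1.

1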